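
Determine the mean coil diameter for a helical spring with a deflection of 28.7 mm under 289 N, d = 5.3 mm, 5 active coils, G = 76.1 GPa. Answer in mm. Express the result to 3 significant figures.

53.0 mm

Required rate k = F/δ = 289/28.7 = 10.07 N/mm
D = (Gd⁴/(8N_a·k))^(1/3) = (76.1×10³·5.3⁴/(8·5·10.07))^(1/3)
  = (149078)^(1/3) = 53.0238 mm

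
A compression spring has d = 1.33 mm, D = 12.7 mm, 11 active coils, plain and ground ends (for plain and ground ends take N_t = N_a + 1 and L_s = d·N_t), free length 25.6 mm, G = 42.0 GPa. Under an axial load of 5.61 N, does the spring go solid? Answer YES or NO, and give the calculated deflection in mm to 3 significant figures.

NO, δ = 7.69 mm

k = Gd⁴/(8D³N_a) = (42.0×10³)(1.33⁴)/(8·12.7³·11) = 0.72906 N/mm
N_t = 12; L_s = 1.33·12 = 15.96 mm; δ_solid = L₀ − L_s = 25.6 − 15.96 = 9.64 mm
δ = F/k = 5.61/0.72906 = 7.6949 mm
δ < δ_solid → spring does not go solid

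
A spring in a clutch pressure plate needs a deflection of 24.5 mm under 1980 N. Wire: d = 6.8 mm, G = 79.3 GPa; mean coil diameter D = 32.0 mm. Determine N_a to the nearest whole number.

8

Required rate k = F/δ = 1980/24.5 = 80.816 N/mm
N_a = Gd⁴/(8D³k) = (79.3×10³ × 6.8⁴)/(8 × 32.0³ × 80.816)
    = 1.69554e+08 / 2.11855e+07 = 8.003 → 8 coils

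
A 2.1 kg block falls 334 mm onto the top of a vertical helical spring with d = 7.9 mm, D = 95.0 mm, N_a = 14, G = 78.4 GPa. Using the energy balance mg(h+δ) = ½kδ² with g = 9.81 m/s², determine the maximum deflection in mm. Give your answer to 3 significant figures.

72.6 mm

k = Gd⁴/(8D³N_a) = (78.4×10³)(7.9⁴)/(8·95.0³·14) = 3.1801 N/mm
W = mg = 2.1 × 9.81 = 20.601 N
½kδ² − Wδ − Wh = 0 → δ = (W + √(W² + 2kWh))/k
δ = (20.601 + √(424.4 + 43762.3))/3.1801 = (20.601 + 210.21)/3.1801 = 72.58 mm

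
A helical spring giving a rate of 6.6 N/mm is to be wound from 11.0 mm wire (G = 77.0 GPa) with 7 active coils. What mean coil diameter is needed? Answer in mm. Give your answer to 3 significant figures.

D = (Gd⁴/(8N_a·k))^(1/3) = (77.0×10³·11.0⁴/(8·7·6.6))^(1/3)
  = (3.05021e+06)^(1/3) = 145.0251 mm

145 mm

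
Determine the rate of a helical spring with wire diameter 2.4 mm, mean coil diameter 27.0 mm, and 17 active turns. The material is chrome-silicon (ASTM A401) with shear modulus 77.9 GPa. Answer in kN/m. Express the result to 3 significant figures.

k = Gd⁴/(8D³N_a) = (77.9×10³ × 2.4⁴) / (8 × 27.0³ × 17)
  = 2.58454e+06 / 2.67689e+06 = 0.9655 N/mm

0.965 kN/m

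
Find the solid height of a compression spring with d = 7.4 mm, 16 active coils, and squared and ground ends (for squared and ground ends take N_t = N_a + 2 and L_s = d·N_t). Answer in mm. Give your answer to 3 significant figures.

133 mm

squared and ground ends: N_t = N_a + 2 = 16 + 2 = 18
L_s = d·N_t = 7.4 × 18 = 133.2 mm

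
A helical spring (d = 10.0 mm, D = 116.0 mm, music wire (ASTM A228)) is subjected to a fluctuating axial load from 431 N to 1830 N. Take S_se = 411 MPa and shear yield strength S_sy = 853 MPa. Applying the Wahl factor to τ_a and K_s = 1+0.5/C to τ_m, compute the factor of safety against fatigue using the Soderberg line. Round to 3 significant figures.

C = D/d = 116.0/10.0 = 11.6000; K_W = (4C−1)/(4C−4)+0.615/C = 1.1238; K_s = 1+0.5/C = 1.0431
F_a = (F_max−F_min)/2 = 699.5 N; F_m = (F_max+F_min)/2 = 1130.5 N
τ_a = K_W·8F_aD/(πd³) = 1.1238 × 206.63 = 232.2 MPa
τ_m = K_s·8F_mD/(πd³) = 1.0431 × 333.94 = 348.33 MPa
Soderberg: 1/n_f = τ_a/S_se + τ_m/S_sy = 232.2/411 + 348.33/853 = 0.56497 + 0.40836 = 0.97333
n_f = 1/0.97333 = 1.027

1.03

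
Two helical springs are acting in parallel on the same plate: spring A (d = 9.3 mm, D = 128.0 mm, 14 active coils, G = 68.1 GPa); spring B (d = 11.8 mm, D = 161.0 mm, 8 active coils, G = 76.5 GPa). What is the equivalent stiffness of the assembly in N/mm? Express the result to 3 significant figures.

k_A = Gd⁴/(8D³N_a) = (68.1×10³)(9.3⁴)/(8·128.0³·14) = 2.1689 N/mm
k_B = Gd⁴/(8D³N_a) = (76.5×10³)(11.8⁴)/(8·161.0³·8) = 5.5531 N/mm
Parallel: k_eq = 2.1689 + 5.5531 = 7.7219 N/mm

7.72 N/mm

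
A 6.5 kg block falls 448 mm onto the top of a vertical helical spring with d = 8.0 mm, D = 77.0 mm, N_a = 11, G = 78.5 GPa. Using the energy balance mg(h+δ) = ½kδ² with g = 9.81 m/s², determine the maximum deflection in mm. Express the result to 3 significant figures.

92.8 mm

k = Gd⁴/(8D³N_a) = (78.5×10³)(8.0⁴)/(8·77.0³·11) = 8.0034 N/mm
W = mg = 6.5 × 9.81 = 63.765 N
½kδ² − Wδ − Wh = 0 → δ = (W + √(W² + 2kWh))/k
δ = (63.765 + √(4066 + 457262))/8.0034 = (63.765 + 679.21)/8.0034 = 92.833 mm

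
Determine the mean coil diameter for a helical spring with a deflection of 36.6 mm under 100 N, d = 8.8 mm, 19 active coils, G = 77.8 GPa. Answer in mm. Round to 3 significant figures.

Required rate k = F/δ = 100/36.6 = 2.7322 N/mm
D = (Gd⁴/(8N_a·k))^(1/3) = (77.8×10³·8.8⁴/(8·19·2.7322))^(1/3)
  = (1.12343e+06)^(1/3) = 103.9559 mm

104 mm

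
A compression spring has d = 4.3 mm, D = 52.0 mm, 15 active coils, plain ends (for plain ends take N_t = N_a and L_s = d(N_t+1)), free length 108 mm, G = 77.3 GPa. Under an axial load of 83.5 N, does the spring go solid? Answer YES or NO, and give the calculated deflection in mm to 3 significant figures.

YES, δ = 53.3 mm

k = Gd⁴/(8D³N_a) = (77.3×10³)(4.3⁴)/(8·52.0³·15) = 1.5663 N/mm
N_t = 15; L_s = 4.3·16 = 68.8 mm; δ_solid = L₀ − L_s = 108 − 68.8 = 39.2 mm
δ = F/k = 83.5/1.5663 = 53.312 mm
δ ≥ δ_solid → spring goes solid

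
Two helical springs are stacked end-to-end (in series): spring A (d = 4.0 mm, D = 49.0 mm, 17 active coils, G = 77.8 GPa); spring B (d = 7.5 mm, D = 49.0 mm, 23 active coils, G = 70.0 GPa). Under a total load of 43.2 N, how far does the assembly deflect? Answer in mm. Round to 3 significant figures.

k_A = Gd⁴/(8D³N_a) = (77.8×10³)(4.0⁴)/(8·49.0³·17) = 1.2448 N/mm
k_B = Gd⁴/(8D³N_a) = (70.0×10³)(7.5⁴)/(8·49.0³·23) = 10.231 N/mm
Series: 1/k_eq = 1/1.2448 + 1/10.231 = 0.90109; k_eq = 1.1098 N/mm
δ = F/k_eq = 43.2/1.1098 = 38.927 mm

38.9 mm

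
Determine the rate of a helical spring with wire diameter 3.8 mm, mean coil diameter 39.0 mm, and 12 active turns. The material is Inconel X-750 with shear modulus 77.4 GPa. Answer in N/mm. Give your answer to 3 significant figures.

2.83 N/mm

k = Gd⁴/(8D³N_a) = (77.4×10³ × 3.8⁴) / (8 × 39.0³ × 12)
  = 1.6139e+07 / 5.69462e+06 = 2.8341 N/mm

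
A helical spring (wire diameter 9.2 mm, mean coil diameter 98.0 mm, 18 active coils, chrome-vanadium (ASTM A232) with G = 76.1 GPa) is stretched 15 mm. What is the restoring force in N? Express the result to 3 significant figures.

60.3 N

k = Gd⁴/(8D³N_a) = (76.1×10³)(9.2⁴)/(8·98.0³·18) = 4.0225 N/mm
F = k·δ = 4.0225 × 15 = 60.337 N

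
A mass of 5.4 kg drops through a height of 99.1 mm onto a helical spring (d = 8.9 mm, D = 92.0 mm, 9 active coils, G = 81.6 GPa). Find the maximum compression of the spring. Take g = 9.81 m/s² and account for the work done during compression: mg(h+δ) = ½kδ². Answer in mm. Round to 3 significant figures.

k = Gd⁴/(8D³N_a) = (81.6×10³)(8.9⁴)/(8·92.0³·9) = 9.1318 N/mm
W = mg = 5.4 × 9.81 = 52.974 N
½kδ² − Wδ − Wh = 0 → δ = (W + √(W² + 2kWh))/k
δ = (52.974 + √(2806.2 + 95878.4))/9.1318 = (52.974 + 314.14)/9.1318 = 40.202 mm

40.2 mm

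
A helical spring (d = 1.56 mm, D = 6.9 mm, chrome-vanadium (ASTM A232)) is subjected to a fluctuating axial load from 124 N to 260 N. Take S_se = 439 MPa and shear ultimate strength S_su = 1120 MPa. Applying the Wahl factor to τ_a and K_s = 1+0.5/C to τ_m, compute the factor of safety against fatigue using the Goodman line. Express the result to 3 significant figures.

C = D/d = 6.9/1.56 = 4.4231; K_W = (4C−1)/(4C−4)+0.615/C = 1.3581; K_s = 1+0.5/C = 1.1130
F_a = (F_max−F_min)/2 = 68 N; F_m = (F_max+F_min)/2 = 192 N
τ_a = K_W·8F_aD/(πd³) = 1.3581 × 314.72 = 427.44 MPa
τ_m = K_s·8F_mD/(πd³) = 1.1130 × 888.62 = 989.07 MPa
Goodman: 1/n_f = τ_a/S_se + τ_m/S_su = 427.44/439 + 989.07/1120 = 0.97366 + 0.88310 = 1.8568
n_f = 1/1.8568 = 0.5386

0.539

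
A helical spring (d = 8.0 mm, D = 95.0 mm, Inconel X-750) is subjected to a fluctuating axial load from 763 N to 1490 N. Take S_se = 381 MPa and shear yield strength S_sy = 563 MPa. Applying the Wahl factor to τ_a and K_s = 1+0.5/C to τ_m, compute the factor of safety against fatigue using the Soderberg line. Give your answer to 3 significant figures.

0.671

C = D/d = 95.0/8.0 = 11.8750; K_W = (4C−1)/(4C−4)+0.615/C = 1.1208; K_s = 1+0.5/C = 1.0421
F_a = (F_max−F_min)/2 = 363.5 N; F_m = (F_max+F_min)/2 = 1126.5 N
τ_a = K_W·8F_aD/(πd³) = 1.1208 × 171.75 = 192.49 MPa
τ_m = K_s·8F_mD/(πd³) = 1.0421 × 532.26 = 554.67 MPa
Soderberg: 1/n_f = τ_a/S_se + τ_m/S_sy = 192.49/381 + 554.67/563 = 0.50522 + 0.98521 = 1.4904
n_f = 1/1.4904 = 0.6709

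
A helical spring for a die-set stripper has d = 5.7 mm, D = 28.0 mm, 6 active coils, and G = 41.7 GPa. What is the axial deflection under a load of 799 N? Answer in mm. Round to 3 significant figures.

k = Gd⁴/(8D³N_a) = (41.7×10³)(5.7⁴)/(8·28.0³·6) = 41.775 N/mm
δ = F/k = 799 / 41.775 = 19.126 mm

19.1 mm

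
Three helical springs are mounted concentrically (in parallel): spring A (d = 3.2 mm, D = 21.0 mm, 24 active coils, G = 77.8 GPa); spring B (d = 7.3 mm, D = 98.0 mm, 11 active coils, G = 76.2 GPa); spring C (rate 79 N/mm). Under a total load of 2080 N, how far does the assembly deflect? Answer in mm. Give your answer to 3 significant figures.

24.1 mm

k_A = Gd⁴/(8D³N_a) = (77.8×10³)(3.2⁴)/(8·21.0³·24) = 4.588 N/mm
k_B = Gd⁴/(8D³N_a) = (76.2×10³)(7.3⁴)/(8·98.0³·11) = 2.6127 N/mm
Parallel: k_eq = 4.588 + 2.6127 + 79 = 86.201 N/mm
δ = F/k_eq = 2080/86.201 = 24.13 mm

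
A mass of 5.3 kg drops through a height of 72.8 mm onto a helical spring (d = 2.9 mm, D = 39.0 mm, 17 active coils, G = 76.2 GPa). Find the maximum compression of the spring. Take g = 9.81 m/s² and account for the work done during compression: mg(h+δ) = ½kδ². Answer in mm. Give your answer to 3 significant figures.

210 mm

k = Gd⁴/(8D³N_a) = (76.2×10³)(2.9⁴)/(8·39.0³·17) = 0.66806 N/mm
W = mg = 5.3 × 9.81 = 51.993 N
½kδ² − Wδ − Wh = 0 → δ = (W + √(W² + 2kWh))/k
δ = (51.993 + √(2703.3 + 5057.32))/0.66806 = (51.993 + 88.094)/0.66806 = 209.69 mm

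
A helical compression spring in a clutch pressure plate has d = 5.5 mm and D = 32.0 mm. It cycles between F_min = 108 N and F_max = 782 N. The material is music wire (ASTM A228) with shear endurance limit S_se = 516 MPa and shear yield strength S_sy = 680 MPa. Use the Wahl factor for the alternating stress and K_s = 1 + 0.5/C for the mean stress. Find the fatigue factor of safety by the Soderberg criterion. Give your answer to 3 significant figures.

1.33

C = D/d = 32.0/5.5 = 5.8182; K_W = (4C−1)/(4C−4)+0.615/C = 1.2614; K_s = 1+0.5/C = 1.0859
F_a = (F_max−F_min)/2 = 337 N; F_m = (F_max+F_min)/2 = 445 N
τ_a = K_W·8F_aD/(πd³) = 1.2614 × 165.06 = 208.2 MPa
τ_m = K_s·8F_mD/(πd³) = 1.0859 × 217.95 = 236.68 MPa
Soderberg: 1/n_f = τ_a/S_se + τ_m/S_sy = 208.2/516 + 236.68/680 = 0.40348 + 0.34806 = 0.75154
n_f = 1/0.75154 = 1.331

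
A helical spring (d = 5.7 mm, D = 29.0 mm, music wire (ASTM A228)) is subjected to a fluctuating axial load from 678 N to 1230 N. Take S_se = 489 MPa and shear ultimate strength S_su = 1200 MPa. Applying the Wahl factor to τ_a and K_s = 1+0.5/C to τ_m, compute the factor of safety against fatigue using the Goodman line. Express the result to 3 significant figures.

C = D/d = 29.0/5.7 = 5.0877; K_W = (4C−1)/(4C−4)+0.615/C = 1.3044; K_s = 1+0.5/C = 1.0983
F_a = (F_max−F_min)/2 = 276 N; F_m = (F_max+F_min)/2 = 954 N
τ_a = K_W·8F_aD/(πd³) = 1.3044 × 110.06 = 143.56 MPa
τ_m = K_s·8F_mD/(πd³) = 1.0983 × 380.42 = 417.8 MPa
Goodman: 1/n_f = τ_a/S_se + τ_m/S_su = 143.56/489 + 417.8/1200 = 0.29357 + 0.34817 = 0.64174
n_f = 1/0.64174 = 1.558

1.56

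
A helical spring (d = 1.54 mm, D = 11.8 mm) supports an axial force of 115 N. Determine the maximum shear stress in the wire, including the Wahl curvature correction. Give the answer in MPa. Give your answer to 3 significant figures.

Spring index C = D/d = 11.8/1.54 = 7.6623
K_W = (4C−1)/(4C−4) + 0.615/C = 29.649/26.649 + 0.0803 = 1.1928
τ₀ = 8FD/(πd³) = 8·115·11.8/(π·1.54³) = 10856/11.474 = 946.15 MPa
τ_max = K·τ₀ = 1.1928 × 946.15 = 1128.6 MPa

1130 MPa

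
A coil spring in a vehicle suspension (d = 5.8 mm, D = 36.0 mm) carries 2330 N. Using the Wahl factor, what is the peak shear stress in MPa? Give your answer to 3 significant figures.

1360 MPa

Spring index C = D/d = 36.0/5.8 = 6.2069
K_W = (4C−1)/(4C−4) + 0.615/C = 23.828/20.828 + 0.0991 = 1.2431
τ₀ = 8FD/(πd³) = 8·2330·36.0/(π·5.8³) = 671040/612.96 = 1094.7 MPa
τ_max = K·τ₀ = 1.2431 × 1094.7 = 1360.9 MPa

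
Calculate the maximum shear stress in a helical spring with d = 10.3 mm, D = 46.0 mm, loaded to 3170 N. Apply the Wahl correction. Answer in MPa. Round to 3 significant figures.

460 MPa

Spring index C = D/d = 46.0/10.3 = 4.4660
K_W = (4C−1)/(4C−4) + 0.615/C = 16.864/13.864 + 0.1377 = 1.3541
τ₀ = 8FD/(πd³) = 8·3170·46.0/(π·10.3³) = 1.16656e+06/3432.9 = 339.82 MPa
τ_max = K·τ₀ = 1.3541 × 339.82 = 460.14 MPa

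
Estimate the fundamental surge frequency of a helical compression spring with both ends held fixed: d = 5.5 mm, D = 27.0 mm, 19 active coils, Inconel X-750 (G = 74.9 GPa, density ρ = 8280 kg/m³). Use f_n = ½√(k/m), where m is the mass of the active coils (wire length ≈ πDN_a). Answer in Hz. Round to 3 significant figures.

134 Hz

k = Gd⁴/(8D³N_a) = (74.9×10³)(5.5⁴)/(8·27.0³·19) = 22.909 N/mm = 22909 N/m
Wire length L = πDN_a = π·27.0·19 = 1611.6 mm
m = ρ·(πd²/4)·L = 8280 × 23.758×10⁻⁶ m² × 1.6116 m = 0.31704 kg
f_n = ½√(k/m) = 0.5·√(22909/0.31704) = 0.5·√(72258) = 134.4 Hz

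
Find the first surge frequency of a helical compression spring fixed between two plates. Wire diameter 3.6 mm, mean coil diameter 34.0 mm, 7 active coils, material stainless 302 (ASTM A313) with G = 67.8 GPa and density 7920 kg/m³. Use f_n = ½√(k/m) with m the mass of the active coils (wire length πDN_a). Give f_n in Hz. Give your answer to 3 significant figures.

k = Gd⁴/(8D³N_a) = (67.8×10³)(3.6⁴)/(8·34.0³·7) = 5.1739 N/mm = 5173.9 N/m
Wire length L = πDN_a = π·34.0·7 = 747.7 mm
m = ρ·(πd²/4)·L = 7920 × 10.179×10⁻⁶ m² × 0.7477 m = 0.060276 kg
f_n = ½√(k/m) = 0.5·√(5173.9/0.060276) = 0.5·√(85836) = 146.49 Hz

146 Hz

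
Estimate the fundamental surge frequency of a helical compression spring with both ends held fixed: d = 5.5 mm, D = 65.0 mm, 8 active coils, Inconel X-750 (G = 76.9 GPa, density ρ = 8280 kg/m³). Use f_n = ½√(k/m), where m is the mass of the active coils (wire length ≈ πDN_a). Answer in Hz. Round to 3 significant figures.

55.8 Hz

k = Gd⁴/(8D³N_a) = (76.9×10³)(5.5⁴)/(8·65.0³·8) = 4.0037 N/mm = 4003.7 N/m
Wire length L = πDN_a = π·65.0·8 = 1633.6 mm
m = ρ·(πd²/4)·L = 8280 × 23.758×10⁻⁶ m² × 1.6336 m = 0.32137 kg
f_n = ½√(k/m) = 0.5·√(4003.7/0.32137) = 0.5·√(12458) = 55.808 Hz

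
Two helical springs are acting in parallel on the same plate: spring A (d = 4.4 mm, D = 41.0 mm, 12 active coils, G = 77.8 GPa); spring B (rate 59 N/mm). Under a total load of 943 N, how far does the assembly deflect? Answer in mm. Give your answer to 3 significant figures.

k_A = Gd⁴/(8D³N_a) = (77.8×10³)(4.4⁴)/(8·41.0³·12) = 4.4072 N/mm
Parallel: k_eq = 4.4072 + 59 = 63.407 N/mm
δ = F/k_eq = 943/63.407 = 14.872 mm

14.9 mm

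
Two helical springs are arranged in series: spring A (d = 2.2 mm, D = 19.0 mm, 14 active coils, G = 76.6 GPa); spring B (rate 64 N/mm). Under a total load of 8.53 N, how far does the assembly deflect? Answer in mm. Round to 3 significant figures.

k_A = Gd⁴/(8D³N_a) = (76.6×10³)(2.2⁴)/(8·19.0³·14) = 2.3358 N/mm
Series: 1/k_eq = 1/2.3358 + 1/64 = 0.44374; k_eq = 2.2536 N/mm
δ = F/k_eq = 8.53/2.2536 = 3.7851 mm

3.79 mm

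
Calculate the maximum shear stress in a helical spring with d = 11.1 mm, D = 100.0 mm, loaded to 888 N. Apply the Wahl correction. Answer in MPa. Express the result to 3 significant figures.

192 MPa

Spring index C = D/d = 100.0/11.1 = 9.0090
K_W = (4C−1)/(4C−4) + 0.615/C = 35.036/32.036 + 0.0683 = 1.1619
τ₀ = 8FD/(πd³) = 8·888·100.0/(π·11.1³) = 710400/4296.5 = 165.34 MPa
τ_max = K·τ₀ = 1.1619 × 165.34 = 192.11 MPa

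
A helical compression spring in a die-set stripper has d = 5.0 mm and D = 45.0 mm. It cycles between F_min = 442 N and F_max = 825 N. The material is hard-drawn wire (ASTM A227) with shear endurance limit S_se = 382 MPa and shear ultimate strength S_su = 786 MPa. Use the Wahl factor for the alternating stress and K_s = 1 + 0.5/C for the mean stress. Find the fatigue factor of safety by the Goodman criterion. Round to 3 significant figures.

0.761

C = D/d = 45.0/5.0 = 9.0000; K_W = (4C−1)/(4C−4)+0.615/C = 1.1621; K_s = 1+0.5/C = 1.0556
F_a = (F_max−F_min)/2 = 191.5 N; F_m = (F_max+F_min)/2 = 633.5 N
τ_a = K_W·8F_aD/(πd³) = 1.1621 × 175.55 = 204.01 MPa
τ_m = K_s·8F_mD/(πd³) = 1.0556 × 580.75 = 613.01 MPa
Goodman: 1/n_f = τ_a/S_se + τ_m/S_su = 204.01/382 + 613.01/786 = 0.53405 + 0.77992 = 1.314
n_f = 1/1.314 = 0.7611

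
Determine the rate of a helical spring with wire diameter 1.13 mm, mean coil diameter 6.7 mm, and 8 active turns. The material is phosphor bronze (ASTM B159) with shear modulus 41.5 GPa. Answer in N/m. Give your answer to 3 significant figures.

3520 N/m

k = Gd⁴/(8D³N_a) = (41.5×10³ × 1.13⁴) / (8 × 6.7³ × 8)
  = 67664.7 / 19248.8 = 3.5153 N/mm = 3515.3 N/m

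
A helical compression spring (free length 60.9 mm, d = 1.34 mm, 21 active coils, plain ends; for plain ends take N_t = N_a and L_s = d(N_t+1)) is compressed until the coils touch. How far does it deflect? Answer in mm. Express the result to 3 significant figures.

N_t = 21; L_s = 1.34·22 = 29.48 mm
δ_solid = L₀ − L_s = 60.9 − 29.48 = 31.42 mm

31.4 mm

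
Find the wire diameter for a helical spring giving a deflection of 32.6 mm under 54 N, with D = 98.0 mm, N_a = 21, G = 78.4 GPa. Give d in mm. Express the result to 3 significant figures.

7.60 mm

Required rate k = F/δ = 54/32.6 = 1.6564 N/mm
d = (8D³N_a·k / G)^(1/4) = (8·98.0³·21·1.6564 / (78.4×10³))^0.25
  = (3340.8)^0.25 = 7.6026 mm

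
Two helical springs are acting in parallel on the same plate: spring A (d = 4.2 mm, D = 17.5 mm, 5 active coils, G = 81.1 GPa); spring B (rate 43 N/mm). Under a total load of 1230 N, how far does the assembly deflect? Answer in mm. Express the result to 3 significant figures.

7.65 mm

k_A = Gd⁴/(8D³N_a) = (81.1×10³)(4.2⁴)/(8·17.5³·5) = 117.72 N/mm
Parallel: k_eq = 117.72 + 43 = 160.72 N/mm
δ = F/k_eq = 1230/160.72 = 7.6531 mm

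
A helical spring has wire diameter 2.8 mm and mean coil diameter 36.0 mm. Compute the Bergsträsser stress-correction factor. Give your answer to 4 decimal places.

C = D/d = 36.0/2.8 = 12.8571
K_B = (4C+2)/(4C−3) = 53.429/48.429 = 1.1032

1.1032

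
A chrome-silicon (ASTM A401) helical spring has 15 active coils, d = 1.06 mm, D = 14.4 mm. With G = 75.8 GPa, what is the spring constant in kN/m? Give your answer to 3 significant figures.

0.267 kN/m

k = Gd⁴/(8D³N_a) = (75.8×10³ × 1.06⁴) / (8 × 14.4³ × 15)
  = 95695.8 / 358318 = 0.26707 N/mm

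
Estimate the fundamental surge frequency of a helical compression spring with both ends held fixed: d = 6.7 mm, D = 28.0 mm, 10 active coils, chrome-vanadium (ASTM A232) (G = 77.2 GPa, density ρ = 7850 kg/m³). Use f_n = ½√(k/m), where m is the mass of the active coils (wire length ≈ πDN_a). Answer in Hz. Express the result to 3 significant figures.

302 Hz

k = Gd⁴/(8D³N_a) = (77.2×10³)(6.7⁴)/(8·28.0³·10) = 88.583 N/mm = 88583 N/m
Wire length L = πDN_a = π·28.0·10 = 879.65 mm
m = ρ·(πd²/4)·L = 7850 × 35.257×10⁻⁶ m² × 0.87965 m = 0.24345 kg
f_n = ½√(k/m) = 0.5·√(88583/0.24345) = 0.5·√(3.6386e+05) = 301.6 Hz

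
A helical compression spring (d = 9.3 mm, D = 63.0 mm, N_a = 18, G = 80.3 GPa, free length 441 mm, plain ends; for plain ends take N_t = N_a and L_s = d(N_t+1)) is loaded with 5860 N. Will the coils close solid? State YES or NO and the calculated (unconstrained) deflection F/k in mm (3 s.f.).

k = Gd⁴/(8D³N_a) = (80.3×10³)(9.3⁴)/(8·63.0³·18) = 16.683 N/mm
N_t = 18; L_s = 9.3·19 = 176.7 mm; δ_solid = L₀ − L_s = 441 − 176.7 = 264.3 mm
δ = F/k = 5860/16.683 = 351.26 mm
δ ≥ δ_solid → spring goes solid

YES, δ = 351 mm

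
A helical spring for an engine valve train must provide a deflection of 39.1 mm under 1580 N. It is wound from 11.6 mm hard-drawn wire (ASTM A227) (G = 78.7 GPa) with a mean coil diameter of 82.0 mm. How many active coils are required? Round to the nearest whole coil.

Required rate k = F/δ = 1580/39.1 = 40.409 N/mm
N_a = Gd⁴/(8D³k) = (78.7×10³ × 11.6⁴)/(8 × 82.0³ × 40.409)
    = 1.42497e+09 / 1.78243e+08 = 7.995 → 8 coils

8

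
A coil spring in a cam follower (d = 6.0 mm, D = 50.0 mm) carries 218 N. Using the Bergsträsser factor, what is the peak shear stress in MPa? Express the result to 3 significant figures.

Spring index C = D/d = 50.0/6.0 = 8.3333
K_B = (4C+2)/(4C−3) = 35.333/30.333 = 1.1648
τ₀ = 8FD/(πd³) = 8·218·50.0/(π·6.0³) = 87200/678.58 = 128.5 MPa
τ_max = K·τ₀ = 1.1648 × 128.5 = 149.68 MPa

150 MPa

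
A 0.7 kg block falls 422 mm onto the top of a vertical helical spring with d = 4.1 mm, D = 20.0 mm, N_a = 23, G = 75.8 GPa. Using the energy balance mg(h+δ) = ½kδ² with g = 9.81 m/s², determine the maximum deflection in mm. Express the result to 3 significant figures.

20.4 mm

k = Gd⁴/(8D³N_a) = (75.8×10³)(4.1⁴)/(8·20.0³·23) = 14.551 N/mm
W = mg = 0.7 × 9.81 = 6.867 N
½kδ² − Wδ − Wh = 0 → δ = (W + √(W² + 2kWh))/k
δ = (6.867 + √(47.156 + 84334.7))/14.551 = (6.867 + 290.49)/14.551 = 20.435 mm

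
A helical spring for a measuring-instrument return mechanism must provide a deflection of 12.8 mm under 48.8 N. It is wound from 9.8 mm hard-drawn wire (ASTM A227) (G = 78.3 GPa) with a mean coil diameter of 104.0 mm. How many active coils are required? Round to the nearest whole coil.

Required rate k = F/δ = 48.8/12.8 = 3.8125 N/mm
N_a = Gd⁴/(8D³k) = (78.3×10³ × 9.8⁴)/(8 × 104.0³ × 3.8125)
    = 7.22214e+08 / 3.43084e+07 = 21.05 → 21 coils

21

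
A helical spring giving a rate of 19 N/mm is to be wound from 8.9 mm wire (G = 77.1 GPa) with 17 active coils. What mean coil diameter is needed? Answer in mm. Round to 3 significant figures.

57.2 mm

D = (Gd⁴/(8N_a·k))^(1/3) = (77.1×10³·8.9⁴/(8·17·19))^(1/3)
  = (187207)^(1/3) = 57.2059 mm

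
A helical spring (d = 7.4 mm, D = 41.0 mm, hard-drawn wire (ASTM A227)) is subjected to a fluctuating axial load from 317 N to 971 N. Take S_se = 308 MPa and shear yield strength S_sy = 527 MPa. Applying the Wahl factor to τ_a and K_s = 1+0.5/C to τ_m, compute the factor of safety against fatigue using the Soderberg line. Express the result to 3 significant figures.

1.44

C = D/d = 41.0/7.4 = 5.5405; K_W = (4C−1)/(4C−4)+0.615/C = 1.2762; K_s = 1+0.5/C = 1.0902
F_a = (F_max−F_min)/2 = 327 N; F_m = (F_max+F_min)/2 = 644 N
τ_a = K_W·8F_aD/(πd³) = 1.2762 × 84.251 = 107.52 MPa
τ_m = K_s·8F_mD/(πd³) = 1.0902 × 165.93 = 180.9 MPa
Soderberg: 1/n_f = τ_a/S_se + τ_m/S_sy = 107.52/308 + 180.9/527 = 0.34909 + 0.34326 = 0.69235
n_f = 1/0.69235 = 1.444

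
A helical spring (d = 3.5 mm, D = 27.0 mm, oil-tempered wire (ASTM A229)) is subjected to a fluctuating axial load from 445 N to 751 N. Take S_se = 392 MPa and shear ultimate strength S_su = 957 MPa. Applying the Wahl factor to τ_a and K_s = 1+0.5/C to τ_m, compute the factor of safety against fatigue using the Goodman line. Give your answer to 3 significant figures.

C = D/d = 27.0/3.5 = 7.7143; K_W = (4C−1)/(4C−4)+0.615/C = 1.1914; K_s = 1+0.5/C = 1.0648
F_a = (F_max−F_min)/2 = 153 N; F_m = (F_max+F_min)/2 = 598 N
τ_a = K_W·8F_aD/(πd³) = 1.1914 × 245.35 = 292.32 MPa
τ_m = K_s·8F_mD/(πd³) = 1.0648 × 958.96 = 1021.1 MPa
Goodman: 1/n_f = τ_a/S_se + τ_m/S_su = 292.32/392 + 1021.1/957 = 0.74571 + 1.06700 = 1.8127
n_f = 1/1.8127 = 0.5517

0.552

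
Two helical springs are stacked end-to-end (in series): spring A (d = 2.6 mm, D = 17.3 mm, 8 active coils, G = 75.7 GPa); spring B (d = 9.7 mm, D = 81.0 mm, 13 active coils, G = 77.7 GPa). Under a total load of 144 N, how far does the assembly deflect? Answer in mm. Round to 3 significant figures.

25.4 mm

k_A = Gd⁴/(8D³N_a) = (75.7×10³)(2.6⁴)/(8·17.3³·8) = 10.439 N/mm
k_B = Gd⁴/(8D³N_a) = (77.7×10³)(9.7⁴)/(8·81.0³·13) = 12.446 N/mm
Series: 1/k_eq = 1/10.439 + 1/12.446 = 0.17614; k_eq = 5.6773 N/mm
δ = F/k_eq = 144/5.6773 = 25.364 mm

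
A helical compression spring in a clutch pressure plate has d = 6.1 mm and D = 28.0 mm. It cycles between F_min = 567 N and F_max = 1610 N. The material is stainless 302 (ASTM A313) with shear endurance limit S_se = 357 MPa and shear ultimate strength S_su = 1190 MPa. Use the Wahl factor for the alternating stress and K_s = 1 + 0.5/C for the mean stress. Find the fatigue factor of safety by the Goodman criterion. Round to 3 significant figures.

C = D/d = 28.0/6.1 = 4.5902; K_W = (4C−1)/(4C−4)+0.615/C = 1.3429; K_s = 1+0.5/C = 1.1089
F_a = (F_max−F_min)/2 = 521.5 N; F_m = (F_max+F_min)/2 = 1088.5 N
τ_a = K_W·8F_aD/(πd³) = 1.3429 × 163.82 = 219.99 MPa
τ_m = K_s·8F_mD/(πd³) = 1.1089 × 341.93 = 379.18 MPa
Goodman: 1/n_f = τ_a/S_se + τ_m/S_su = 219.99/357 + 379.18/1190 = 0.61622 + 0.31864 = 0.93485
n_f = 1/0.93485 = 1.07

1.07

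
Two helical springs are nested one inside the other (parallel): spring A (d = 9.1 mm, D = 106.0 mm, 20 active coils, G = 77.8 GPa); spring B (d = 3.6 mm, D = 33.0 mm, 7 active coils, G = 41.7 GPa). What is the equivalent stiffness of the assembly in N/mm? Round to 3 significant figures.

6.28 N/mm

k_A = Gd⁴/(8D³N_a) = (77.8×10³)(9.1⁴)/(8·106.0³·20) = 2.7997 N/mm
k_B = Gd⁴/(8D³N_a) = (41.7×10³)(3.6⁴)/(8·33.0³·7) = 3.4803 N/mm
Parallel: k_eq = 2.7997 + 3.4803 = 6.28 N/mm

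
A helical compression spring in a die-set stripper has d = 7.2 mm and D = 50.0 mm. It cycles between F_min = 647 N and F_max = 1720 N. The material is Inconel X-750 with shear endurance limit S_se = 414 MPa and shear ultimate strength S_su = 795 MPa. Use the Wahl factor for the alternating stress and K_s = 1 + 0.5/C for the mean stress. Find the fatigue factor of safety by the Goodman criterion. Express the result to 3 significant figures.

C = D/d = 50.0/7.2 = 6.9444; K_W = (4C−1)/(4C−4)+0.615/C = 1.2147; K_s = 1+0.5/C = 1.0720
F_a = (F_max−F_min)/2 = 536.5 N; F_m = (F_max+F_min)/2 = 1183.5 N
τ_a = K_W·8F_aD/(πd³) = 1.2147 × 183.01 = 222.31 MPa
τ_m = K_s·8F_mD/(πd³) = 1.0720 × 403.72 = 432.79 MPa
Goodman: 1/n_f = τ_a/S_se + τ_m/S_su = 222.31/414 + 432.79/795 = 0.53698 + 0.54439 = 1.0814
n_f = 1/1.0814 = 0.9248

0.925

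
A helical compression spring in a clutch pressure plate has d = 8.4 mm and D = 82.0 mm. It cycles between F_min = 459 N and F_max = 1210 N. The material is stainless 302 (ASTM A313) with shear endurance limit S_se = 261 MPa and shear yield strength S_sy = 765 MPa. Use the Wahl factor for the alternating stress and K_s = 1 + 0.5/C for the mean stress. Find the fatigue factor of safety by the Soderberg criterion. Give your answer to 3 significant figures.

1.01

C = D/d = 82.0/8.4 = 9.7619; K_W = (4C−1)/(4C−4)+0.615/C = 1.1486; K_s = 1+0.5/C = 1.0512
F_a = (F_max−F_min)/2 = 375.5 N; F_m = (F_max+F_min)/2 = 834.5 N
τ_a = K_W·8F_aD/(πd³) = 1.1486 × 132.29 = 151.95 MPa
τ_m = K_s·8F_mD/(πd³) = 1.0512 × 294 = 309.06 MPa
Soderberg: 1/n_f = τ_a/S_se + τ_m/S_sy = 151.95/261 + 309.06/765 = 0.58217 + 0.40399 = 0.98617
n_f = 1/0.98617 = 1.014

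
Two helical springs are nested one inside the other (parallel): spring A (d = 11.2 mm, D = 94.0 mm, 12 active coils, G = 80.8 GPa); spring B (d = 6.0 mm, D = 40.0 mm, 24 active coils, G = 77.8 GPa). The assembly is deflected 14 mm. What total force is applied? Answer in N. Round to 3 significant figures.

k_A = Gd⁴/(8D³N_a) = (80.8×10³)(11.2⁴)/(8·94.0³·12) = 15.945 N/mm
k_B = Gd⁴/(8D³N_a) = (77.8×10³)(6.0⁴)/(8·40.0³·24) = 8.2055 N/mm
Parallel: k_eq = 15.945 + 8.2055 = 24.151 N/mm
F = k_eq·δ = 24.151·14 = 338.11 N

338 N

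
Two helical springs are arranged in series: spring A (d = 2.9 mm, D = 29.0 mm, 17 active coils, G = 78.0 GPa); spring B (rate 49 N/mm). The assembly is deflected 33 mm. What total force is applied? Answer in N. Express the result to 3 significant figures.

k_A = Gd⁴/(8D³N_a) = (78.0×10³)(2.9⁴)/(8·29.0³·17) = 1.6632 N/mm
Series: 1/k_eq = 1/1.6632 + 1/49 = 0.62165; k_eq = 1.6086 N/mm
F = k_eq·δ = 1.6086·33 = 53.085 N

53.1 N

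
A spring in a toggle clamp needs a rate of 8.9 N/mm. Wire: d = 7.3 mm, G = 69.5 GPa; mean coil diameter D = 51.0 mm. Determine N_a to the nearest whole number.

N_a = Gd⁴/(8D³k) = (69.5×10³ × 7.3⁴)/(8 × 51.0³ × 8.9)
    = 1.97368e+08 / 9.44475e+06 = 20.9 → 21 coils

21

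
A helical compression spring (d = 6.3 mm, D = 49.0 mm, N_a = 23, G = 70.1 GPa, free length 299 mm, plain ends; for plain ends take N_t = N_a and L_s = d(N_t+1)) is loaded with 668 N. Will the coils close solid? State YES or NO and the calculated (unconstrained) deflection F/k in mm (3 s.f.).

NO, δ = 131 mm

k = Gd⁴/(8D³N_a) = (70.1×10³)(6.3⁴)/(8·49.0³·23) = 5.1012 N/mm
N_t = 23; L_s = 6.3·24 = 151.2 mm; δ_solid = L₀ − L_s = 299 − 151.2 = 147.8 mm
δ = F/k = 668/5.1012 = 130.95 mm
δ < δ_solid → spring does not go solid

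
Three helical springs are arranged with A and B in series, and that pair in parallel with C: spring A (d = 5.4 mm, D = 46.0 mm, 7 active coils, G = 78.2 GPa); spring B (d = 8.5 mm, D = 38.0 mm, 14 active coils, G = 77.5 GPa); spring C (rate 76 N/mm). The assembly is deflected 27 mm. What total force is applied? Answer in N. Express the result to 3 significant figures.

k_A = Gd⁴/(8D³N_a) = (78.2×10³)(5.4⁴)/(8·46.0³·7) = 12.199 N/mm
k_B = Gd⁴/(8D³N_a) = (77.5×10³)(8.5⁴)/(8·38.0³·14) = 65.828 N/mm
Springs A,B series: k_AB = 1/(1/12.199+1/65.828) = 10.292 N/mm; parallel with C: k_eq = 10.292+76 = 86.292 N/mm
F = k_eq·δ = 86.292·27 = 2329.9 N

2330 N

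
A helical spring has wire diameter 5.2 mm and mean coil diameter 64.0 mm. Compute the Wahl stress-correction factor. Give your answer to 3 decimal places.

C = D/d = 64.0/5.2 = 12.3077
K_W = (4C−1)/(4C−4) + 0.615/C = 48.231/45.231 + 0.0500 = 1.1163

1.116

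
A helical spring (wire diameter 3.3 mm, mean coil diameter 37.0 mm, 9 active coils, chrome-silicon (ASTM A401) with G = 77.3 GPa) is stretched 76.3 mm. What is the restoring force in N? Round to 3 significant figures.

192 N

k = Gd⁴/(8D³N_a) = (77.3×10³)(3.3⁴)/(8·37.0³·9) = 2.5136 N/mm
F = k·δ = 2.5136 × 76.3 = 191.79 N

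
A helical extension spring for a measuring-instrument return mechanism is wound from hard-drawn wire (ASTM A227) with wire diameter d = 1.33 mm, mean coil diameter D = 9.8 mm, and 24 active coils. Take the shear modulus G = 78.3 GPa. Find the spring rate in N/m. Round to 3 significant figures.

k = Gd⁴/(8D³N_a) = (78.3×10³ × 1.33⁴) / (8 × 9.8³ × 24)
  = 245001 / 180709 = 1.3558 N/mm = 1355.8 N/m

1360 N/m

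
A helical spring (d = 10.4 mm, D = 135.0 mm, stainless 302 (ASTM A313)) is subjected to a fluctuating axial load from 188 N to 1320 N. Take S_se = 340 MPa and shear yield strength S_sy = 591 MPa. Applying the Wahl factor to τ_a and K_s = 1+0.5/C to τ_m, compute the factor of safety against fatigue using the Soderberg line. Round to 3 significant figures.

1.03

C = D/d = 135.0/10.4 = 12.9808; K_W = (4C−1)/(4C−4)+0.615/C = 1.1100; K_s = 1+0.5/C = 1.0385
F_a = (F_max−F_min)/2 = 566 N; F_m = (F_max+F_min)/2 = 754 N
τ_a = K_W·8F_aD/(πd³) = 1.1100 × 172.98 = 192 MPa
τ_m = K_s·8F_mD/(πd³) = 1.0385 × 230.43 = 239.31 MPa
Soderberg: 1/n_f = τ_a/S_se + τ_m/S_sy = 192/340 + 239.31/591 = 0.56471 + 0.40492 = 0.96963
n_f = 1/0.96963 = 1.031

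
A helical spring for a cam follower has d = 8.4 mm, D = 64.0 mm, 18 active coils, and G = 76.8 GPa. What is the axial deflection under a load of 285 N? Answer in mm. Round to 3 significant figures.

28.1 mm

k = Gd⁴/(8D³N_a) = (76.8×10³)(8.4⁴)/(8·64.0³·18) = 10.129 N/mm
δ = F/k = 285 / 10.129 = 28.136 mm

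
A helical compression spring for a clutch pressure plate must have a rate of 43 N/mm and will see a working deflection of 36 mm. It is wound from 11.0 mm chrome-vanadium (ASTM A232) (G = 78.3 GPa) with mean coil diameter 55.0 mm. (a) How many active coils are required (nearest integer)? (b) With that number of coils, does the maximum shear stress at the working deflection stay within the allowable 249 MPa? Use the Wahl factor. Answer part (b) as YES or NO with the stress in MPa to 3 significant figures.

N_a = Gd⁴/(8D³k) = (78.3×10³)(11.0⁴)/(8·55.0³·43) = 20.03 → N_a = 20
Actual rate k = Gd⁴/(8D³·20) = 43.065 N/mm
Working load F = kδ = 43.065·36 = 1550.3 N
C = 55.0/11.0 = 5.0000; K_W = (4C−1)/(4C−4)+0.615/C = 1.3105
τ_max = K_W·8FD/(πd³) = 1.3105·163.14 = 213.79 MPa
τ_max ≤ 249 MPa → acceptable

(a) 20 coils; (b) YES, τ_max = 214 MPa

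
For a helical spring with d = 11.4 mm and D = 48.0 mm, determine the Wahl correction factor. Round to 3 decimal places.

C = D/d = 48.0/11.4 = 4.2105
K_W = (4C−1)/(4C−4) + 0.615/C = 15.842/12.842 + 0.1461 = 1.3797

1.380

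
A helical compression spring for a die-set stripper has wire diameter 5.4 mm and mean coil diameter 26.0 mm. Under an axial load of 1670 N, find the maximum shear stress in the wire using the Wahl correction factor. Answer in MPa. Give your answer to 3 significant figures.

930 MPa

Spring index C = D/d = 26.0/5.4 = 4.8148
K_W = (4C−1)/(4C−4) + 0.615/C = 18.259/15.259 + 0.1277 = 1.3243
τ₀ = 8FD/(πd³) = 8·1670·26.0/(π·5.4³) = 347360/494.69 = 702.18 MPa
τ_max = K·τ₀ = 1.3243 × 702.18 = 929.92 MPa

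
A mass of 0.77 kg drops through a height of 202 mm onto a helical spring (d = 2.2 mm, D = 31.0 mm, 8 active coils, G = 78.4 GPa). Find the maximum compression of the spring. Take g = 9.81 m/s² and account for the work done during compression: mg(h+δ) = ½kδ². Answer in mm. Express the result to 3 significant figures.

k = Gd⁴/(8D³N_a) = (78.4×10³)(2.2⁴)/(8·31.0³·8) = 0.96326 N/mm
W = mg = 0.77 × 9.81 = 7.5537 N
½kδ² − Wδ − Wh = 0 → δ = (W + √(W² + 2kWh))/k
δ = (7.5537 + √(57.058 + 2939.56))/0.96326 = (7.5537 + 54.741)/0.96326 = 64.671 mm

64.7 mm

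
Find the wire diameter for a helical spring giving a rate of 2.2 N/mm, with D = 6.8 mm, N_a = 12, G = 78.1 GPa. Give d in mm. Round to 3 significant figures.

d = (8D³N_a·k / G)^(1/4) = (8·6.8³·12·2.2 / (78.1×10³))^0.25
  = (0.85029)^0.25 = 0.9603 mm

0.960 mm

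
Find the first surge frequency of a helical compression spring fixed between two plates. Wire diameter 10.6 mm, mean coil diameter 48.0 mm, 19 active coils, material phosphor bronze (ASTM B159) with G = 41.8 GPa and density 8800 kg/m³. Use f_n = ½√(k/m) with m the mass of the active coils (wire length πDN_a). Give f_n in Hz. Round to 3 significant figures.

k = Gd⁴/(8D³N_a) = (41.8×10³)(10.6⁴)/(8·48.0³·19) = 31.393 N/mm = 31393 N/m
Wire length L = πDN_a = π·48.0·19 = 2865.1 mm
m = ρ·(πd²/4)·L = 8800 × 88.247×10⁻⁶ m² × 2.8651 m = 2.225 kg
f_n = ½√(k/m) = 0.5·√(31393/2.225) = 0.5·√(14109) = 59.391 Hz

59.4 Hz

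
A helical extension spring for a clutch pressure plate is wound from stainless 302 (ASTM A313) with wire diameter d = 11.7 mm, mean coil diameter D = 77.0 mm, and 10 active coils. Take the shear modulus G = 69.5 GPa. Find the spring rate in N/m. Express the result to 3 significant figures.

k = Gd⁴/(8D³N_a) = (69.5×10³ × 11.7⁴) / (8 × 77.0³ × 10)
  = 1.30235e+09 / 3.65226e+07 = 35.659 N/mm = 35659 N/m

35700 N/m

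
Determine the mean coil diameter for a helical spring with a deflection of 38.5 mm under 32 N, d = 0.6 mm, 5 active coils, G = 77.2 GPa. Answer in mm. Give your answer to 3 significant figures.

6.70 mm

Required rate k = F/δ = 32/38.5 = 0.83117 N/mm
D = (Gd⁴/(8N_a·k))^(1/3) = (77.2×10³·0.6⁴/(8·5·0.83117))^(1/3)
  = (300.935)^(1/3) = 6.7013 mm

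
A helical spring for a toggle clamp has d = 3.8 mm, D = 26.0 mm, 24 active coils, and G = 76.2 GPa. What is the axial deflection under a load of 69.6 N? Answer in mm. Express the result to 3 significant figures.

14.8 mm

k = Gd⁴/(8D³N_a) = (76.2×10³)(3.8⁴)/(8·26.0³·24) = 4.7083 N/mm
δ = F/k = 69.6 / 4.7083 = 14.782 mm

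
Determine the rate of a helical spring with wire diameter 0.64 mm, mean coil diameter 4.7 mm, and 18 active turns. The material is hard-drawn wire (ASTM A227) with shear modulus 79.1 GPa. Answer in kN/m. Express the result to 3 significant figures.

0.888 kN/m

k = Gd⁴/(8D³N_a) = (79.1×10³ × 0.64⁴) / (8 × 4.7³ × 18)
  = 13270.8 / 14950.5 = 0.88765 N/mm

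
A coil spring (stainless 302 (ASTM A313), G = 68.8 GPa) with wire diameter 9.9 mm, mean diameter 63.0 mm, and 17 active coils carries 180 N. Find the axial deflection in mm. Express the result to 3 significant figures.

k = Gd⁴/(8D³N_a) = (68.8×10³)(9.9⁴)/(8·63.0³·17) = 19.434 N/mm
δ = F/k = 180 / 19.434 = 9.262 mm

9.26 mm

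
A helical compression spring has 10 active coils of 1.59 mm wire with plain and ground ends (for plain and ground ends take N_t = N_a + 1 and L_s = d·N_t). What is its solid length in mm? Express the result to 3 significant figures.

plain and ground ends: N_t = N_a + 1 = 10 + 1 = 11
L_s = d·N_t = 1.59 × 11 = 17.49 mm

17.5 mm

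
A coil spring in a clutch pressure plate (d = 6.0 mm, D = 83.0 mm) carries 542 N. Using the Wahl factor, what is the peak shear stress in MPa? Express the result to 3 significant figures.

585 MPa

Spring index C = D/d = 83.0/6.0 = 13.8333
K_W = (4C−1)/(4C−4) + 0.615/C = 54.333/51.333 + 0.0445 = 1.1029
τ₀ = 8FD/(πd³) = 8·542·83.0/(π·6.0³) = 359888/678.58 = 530.35 MPa
τ_max = K·τ₀ = 1.1029 × 530.35 = 584.92 MPa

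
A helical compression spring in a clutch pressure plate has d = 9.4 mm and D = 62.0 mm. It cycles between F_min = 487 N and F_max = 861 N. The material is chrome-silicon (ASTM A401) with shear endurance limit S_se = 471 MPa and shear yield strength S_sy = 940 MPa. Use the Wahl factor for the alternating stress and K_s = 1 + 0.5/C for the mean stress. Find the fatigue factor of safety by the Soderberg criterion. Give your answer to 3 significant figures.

4.18

C = D/d = 62.0/9.4 = 6.5957; K_W = (4C−1)/(4C−4)+0.615/C = 1.2273; K_s = 1+0.5/C = 1.0758
F_a = (F_max−F_min)/2 = 187 N; F_m = (F_max+F_min)/2 = 674 N
τ_a = K_W·8F_aD/(πd³) = 1.2273 × 35.546 = 43.625 MPa
τ_m = K_s·8F_mD/(πd³) = 1.0758 × 128.12 = 137.83 MPa
Soderberg: 1/n_f = τ_a/S_se + τ_m/S_sy = 43.625/471 + 137.83/940 = 0.09262 + 0.14663 = 0.23925
n_f = 1/0.23925 = 4.18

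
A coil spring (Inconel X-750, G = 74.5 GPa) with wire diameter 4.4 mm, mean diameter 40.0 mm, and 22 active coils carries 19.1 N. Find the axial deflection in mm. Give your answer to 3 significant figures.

k = Gd⁴/(8D³N_a) = (74.5×10³)(4.4⁴)/(8·40.0³·22) = 2.479 N/mm
δ = F/k = 19.1 / 2.479 = 7.7048 mm

7.70 mm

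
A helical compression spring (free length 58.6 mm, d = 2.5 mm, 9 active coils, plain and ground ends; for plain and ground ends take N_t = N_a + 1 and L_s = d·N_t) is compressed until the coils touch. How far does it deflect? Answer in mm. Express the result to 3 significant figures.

33.6 mm

N_t = 10; L_s = 2.5·10 = 25 mm
δ_solid = L₀ − L_s = 58.6 − 25 = 33.6 mm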